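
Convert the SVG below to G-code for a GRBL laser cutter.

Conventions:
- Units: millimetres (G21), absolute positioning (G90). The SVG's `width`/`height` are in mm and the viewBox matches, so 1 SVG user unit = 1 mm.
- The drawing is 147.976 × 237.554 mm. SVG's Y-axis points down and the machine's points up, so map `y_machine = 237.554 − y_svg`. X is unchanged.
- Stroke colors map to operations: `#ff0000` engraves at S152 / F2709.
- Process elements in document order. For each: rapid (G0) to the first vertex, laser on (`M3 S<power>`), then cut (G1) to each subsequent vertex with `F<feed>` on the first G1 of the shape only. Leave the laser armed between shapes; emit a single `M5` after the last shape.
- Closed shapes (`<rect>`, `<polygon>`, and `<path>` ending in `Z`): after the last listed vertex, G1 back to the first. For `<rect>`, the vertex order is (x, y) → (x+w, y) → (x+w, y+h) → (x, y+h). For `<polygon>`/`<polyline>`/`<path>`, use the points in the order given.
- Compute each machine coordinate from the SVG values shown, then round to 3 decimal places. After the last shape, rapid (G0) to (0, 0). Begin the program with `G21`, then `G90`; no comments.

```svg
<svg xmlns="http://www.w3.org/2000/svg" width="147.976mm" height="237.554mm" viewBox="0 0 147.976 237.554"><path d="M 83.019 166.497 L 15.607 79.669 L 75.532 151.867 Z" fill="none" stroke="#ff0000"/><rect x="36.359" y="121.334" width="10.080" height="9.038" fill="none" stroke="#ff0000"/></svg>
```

G21
G90
G0 X83.019 Y71.057
M3 S152
G1 X15.607 Y157.885 F2709
G1 X75.532 Y85.687
G1 X83.019 Y71.057
G0 X36.359 Y116.220
M3 S152
G1 X46.439 Y116.220 F2709
G1 X46.439 Y107.182
G1 X36.359 Y107.182
G1 X36.359 Y116.220
M5
G0 X0.000 Y0.000

1 u = 1 mm; y_m = 237.554 − y.

[1] `<path>` closed polygon, #ff0000→engrave S152 F2709: (83.019,71.057) → (15.607,157.885) → (75.532,85.687) → (83.019,71.057) (closed)

[2] `<rect>` rectangle, #ff0000→engrave S152 F2709: (36.359,116.220) → (46.439,116.220) → (46.439,107.182) → (36.359,107.182) → (36.359,116.220) (closed)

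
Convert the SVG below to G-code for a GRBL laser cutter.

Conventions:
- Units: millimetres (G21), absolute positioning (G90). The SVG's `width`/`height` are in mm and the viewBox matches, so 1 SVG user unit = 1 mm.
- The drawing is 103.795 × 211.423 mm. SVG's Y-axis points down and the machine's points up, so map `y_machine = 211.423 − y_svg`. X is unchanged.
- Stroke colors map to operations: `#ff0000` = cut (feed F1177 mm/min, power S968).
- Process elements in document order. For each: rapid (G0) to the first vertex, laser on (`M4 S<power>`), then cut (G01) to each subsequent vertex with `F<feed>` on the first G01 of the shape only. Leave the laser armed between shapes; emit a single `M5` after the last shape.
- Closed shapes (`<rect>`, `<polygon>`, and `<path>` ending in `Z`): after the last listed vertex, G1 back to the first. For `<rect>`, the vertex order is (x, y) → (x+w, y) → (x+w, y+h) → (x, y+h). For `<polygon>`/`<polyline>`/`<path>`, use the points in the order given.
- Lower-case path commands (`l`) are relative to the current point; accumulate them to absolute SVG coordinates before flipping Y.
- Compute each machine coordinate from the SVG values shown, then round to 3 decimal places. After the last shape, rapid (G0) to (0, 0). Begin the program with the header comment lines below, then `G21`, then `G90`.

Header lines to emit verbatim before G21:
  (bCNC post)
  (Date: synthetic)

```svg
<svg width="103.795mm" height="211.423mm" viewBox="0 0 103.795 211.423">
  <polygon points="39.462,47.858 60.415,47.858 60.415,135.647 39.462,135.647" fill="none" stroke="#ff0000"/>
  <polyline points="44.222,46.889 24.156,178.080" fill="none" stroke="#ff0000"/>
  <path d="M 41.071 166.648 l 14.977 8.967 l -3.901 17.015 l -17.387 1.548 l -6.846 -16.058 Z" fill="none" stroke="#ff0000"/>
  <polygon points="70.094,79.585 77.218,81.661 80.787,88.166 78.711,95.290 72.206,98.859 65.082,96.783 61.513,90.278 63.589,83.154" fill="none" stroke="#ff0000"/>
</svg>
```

(bCNC post)
(Date: synthetic)
G21
G90
G0 X39.462 Y163.565
M4 S968
G01 X60.415 Y163.565 F1177
G01 X60.415 Y75.776
G01 X39.462 Y75.776
G01 X39.462 Y163.565
G0 X44.222 Y164.534
M4 S968
G01 X24.156 Y33.343 F1177
G0 X41.071 Y44.775
M4 S968
G01 X56.048 Y35.808 F1177
G01 X52.147 Y18.793
G01 X34.760 Y17.245
G01 X27.914 Y33.303
G01 X41.071 Y44.775
G0 X70.094 Y131.838
M4 S968
G01 X77.218 Y129.762 F1177
G01 X80.787 Y123.257
G01 X78.711 Y116.133
G01 X72.206 Y112.564
G01 X65.082 Y114.640
G01 X61.513 Y121.145
G01 X63.589 Y128.269
G01 X70.094 Y131.838
M5
G0 X0.000 Y0.000

1 u = 1 mm; y_m = 211.423 − y.

[1] `<polygon>` rectangle, #ff0000→cut S968 F1177: (39.462,163.565) → (60.415,163.565) → (60.415,75.776) → (39.462,75.776) → (39.462,163.565) (closed)

[2] `<polyline>` line segment, #ff0000→cut S968 F1177: (44.222,164.534) → (24.156,33.343)

[3] `<path>` regular polygon, #ff0000→cut S968 F1177: (41.071,44.775) → (56.048,35.808) → (52.147,18.793) → (34.760,17.245) → (27.914,33.303) → (41.071,44.775) (closed)

[4] `<polygon>` regular polygon, #ff0000→cut S968 F1177: (70.094,131.838) → (77.218,129.762) → (80.787,123.257) → (78.711,116.133) → (72.206,112.564) → (65.082,114.640) → (61.513,121.145) → (63.589,128.269) → (70.094,131.838) (closed)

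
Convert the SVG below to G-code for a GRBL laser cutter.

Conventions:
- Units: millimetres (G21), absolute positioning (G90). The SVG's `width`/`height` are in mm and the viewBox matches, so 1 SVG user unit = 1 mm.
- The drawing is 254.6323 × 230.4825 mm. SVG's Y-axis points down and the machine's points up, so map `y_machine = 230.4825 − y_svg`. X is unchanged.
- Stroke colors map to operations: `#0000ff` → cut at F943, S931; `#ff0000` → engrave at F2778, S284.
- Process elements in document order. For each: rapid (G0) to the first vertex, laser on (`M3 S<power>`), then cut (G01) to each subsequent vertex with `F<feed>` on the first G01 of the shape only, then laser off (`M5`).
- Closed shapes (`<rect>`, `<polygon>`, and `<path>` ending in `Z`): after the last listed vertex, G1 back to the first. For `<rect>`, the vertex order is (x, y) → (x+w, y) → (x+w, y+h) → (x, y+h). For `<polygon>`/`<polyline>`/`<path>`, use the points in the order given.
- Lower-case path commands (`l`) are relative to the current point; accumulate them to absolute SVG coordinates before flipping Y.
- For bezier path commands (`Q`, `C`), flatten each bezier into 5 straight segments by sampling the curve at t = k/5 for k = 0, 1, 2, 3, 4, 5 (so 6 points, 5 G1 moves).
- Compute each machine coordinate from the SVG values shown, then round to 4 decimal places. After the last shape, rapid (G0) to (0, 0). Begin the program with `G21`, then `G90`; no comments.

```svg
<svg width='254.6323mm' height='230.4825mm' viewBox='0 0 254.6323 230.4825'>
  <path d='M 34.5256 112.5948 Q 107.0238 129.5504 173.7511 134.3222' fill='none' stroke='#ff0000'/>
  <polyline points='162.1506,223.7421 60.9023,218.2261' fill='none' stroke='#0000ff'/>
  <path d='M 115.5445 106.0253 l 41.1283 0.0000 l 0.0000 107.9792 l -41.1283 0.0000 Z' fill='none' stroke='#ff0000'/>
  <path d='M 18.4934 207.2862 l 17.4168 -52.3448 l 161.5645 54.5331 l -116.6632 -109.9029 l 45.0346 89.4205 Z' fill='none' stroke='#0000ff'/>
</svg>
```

G21
G90
G0 X34.5256 Y117.8877
M3 S284
G01 X63.2940 Y111.5928 F2778
G01 X91.6008 Y106.2726
G01 X119.4459 Y101.9271
G01 X146.8293 Y98.5564
G01 X173.7511 Y96.1603
M5
G0 X162.1506 Y6.7404
M3 S931
G01 X60.9023 Y12.2564 F943
M5
G0 X115.5445 Y124.4572
M3 S284
G01 X156.6728 Y124.4572 F2778
G01 X156.6728 Y16.4780
G01 X115.5445 Y16.4780
G01 X115.5445 Y124.4572
M5
G0 X18.4934 Y23.1963
M3 S931
G01 X35.9102 Y75.5411 F943
G01 X197.4747 Y21.0080
G01 X80.8115 Y130.9109
G01 X125.8461 Y41.4904
G01 X18.4934 Y23.1963
M5
G0 X0.0000 Y0.0000

1 u = 1 mm; y_m = 230.4825 − y.

[1] `<path>` quadratic bezier, #ff0000→engrave S284 F2778: (34.5256,117.8877) → (63.2940,111.5928) → (91.6008,106.2726) → (119.4459,101.9271) → (146.8293,98.5564) → (173.7511,96.1603)

[2] `<polyline>` line segment, #0000ff→cut S931 F943: (162.1506,6.7404) → (60.9023,12.2564)

[3] `<path>` rectangle, #ff0000→engrave S284 F2778: (115.5445,124.4572) → (156.6728,124.4572) → (156.6728,16.4780) → (115.5445,16.4780) → (115.5445,124.4572) (closed)

[4] `<path>` closed polygon, #0000ff→cut S931 F943: (18.4934,23.1963) → (35.9102,75.5411) → (197.4747,21.0080) → (80.8115,130.9109) → (125.8461,41.4904) → (18.4934,23.1963) (closed)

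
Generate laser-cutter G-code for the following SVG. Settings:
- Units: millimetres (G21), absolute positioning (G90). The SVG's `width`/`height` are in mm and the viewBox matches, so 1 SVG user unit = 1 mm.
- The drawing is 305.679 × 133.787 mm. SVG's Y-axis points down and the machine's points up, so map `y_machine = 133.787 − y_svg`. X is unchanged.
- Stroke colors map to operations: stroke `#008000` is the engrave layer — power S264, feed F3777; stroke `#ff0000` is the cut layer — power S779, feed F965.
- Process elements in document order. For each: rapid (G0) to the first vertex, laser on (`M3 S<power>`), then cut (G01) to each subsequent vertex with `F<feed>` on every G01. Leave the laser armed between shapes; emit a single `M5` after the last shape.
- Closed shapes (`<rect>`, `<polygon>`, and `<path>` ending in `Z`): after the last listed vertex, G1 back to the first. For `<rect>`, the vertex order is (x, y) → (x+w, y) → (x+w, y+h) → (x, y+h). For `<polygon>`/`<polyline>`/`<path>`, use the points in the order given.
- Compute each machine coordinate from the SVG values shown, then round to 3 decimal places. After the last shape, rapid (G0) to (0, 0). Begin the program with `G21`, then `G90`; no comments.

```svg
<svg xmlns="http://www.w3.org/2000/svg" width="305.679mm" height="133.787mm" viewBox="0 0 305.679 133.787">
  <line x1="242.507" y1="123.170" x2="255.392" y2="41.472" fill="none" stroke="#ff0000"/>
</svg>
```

G21
G90
G0 X242.507 Y10.617
M3 S779
G01 X255.392 Y92.315 F965
M5
G0 X0.000 Y0.000

Since the viewBox matches the mm dimensions, user units are millimetres directly. The only transform is the Y-flip y_m = 133.787 − y_svg.

Shape 1 is a line segment drawn with `<line>`. Its stroke #ff0000 means cut at S779, F965. After flipping Y the toolpath is (242.507,10.617) → (255.392,92.315).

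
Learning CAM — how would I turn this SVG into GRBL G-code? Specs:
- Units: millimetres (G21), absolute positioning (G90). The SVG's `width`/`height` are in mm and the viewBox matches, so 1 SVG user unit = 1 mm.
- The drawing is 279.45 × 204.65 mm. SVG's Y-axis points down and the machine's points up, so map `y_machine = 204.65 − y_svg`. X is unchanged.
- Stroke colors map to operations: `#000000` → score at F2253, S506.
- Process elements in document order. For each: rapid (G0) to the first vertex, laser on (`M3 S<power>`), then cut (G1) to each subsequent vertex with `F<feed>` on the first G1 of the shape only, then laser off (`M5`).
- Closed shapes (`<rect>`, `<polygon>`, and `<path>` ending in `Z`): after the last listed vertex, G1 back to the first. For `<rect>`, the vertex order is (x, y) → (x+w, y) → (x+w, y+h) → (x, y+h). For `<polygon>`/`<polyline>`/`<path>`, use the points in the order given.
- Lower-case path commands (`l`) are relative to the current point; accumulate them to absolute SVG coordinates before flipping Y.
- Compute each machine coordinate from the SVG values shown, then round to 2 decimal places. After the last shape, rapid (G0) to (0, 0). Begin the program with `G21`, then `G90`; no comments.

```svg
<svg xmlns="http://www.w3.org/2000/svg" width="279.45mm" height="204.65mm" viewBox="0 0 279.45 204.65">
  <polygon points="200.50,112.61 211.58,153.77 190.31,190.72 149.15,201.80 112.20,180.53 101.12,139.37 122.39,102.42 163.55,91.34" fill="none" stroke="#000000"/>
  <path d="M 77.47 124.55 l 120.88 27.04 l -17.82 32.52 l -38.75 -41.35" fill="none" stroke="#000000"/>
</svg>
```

G21
G90
G0 X200.50 Y92.04
M3 S506
G1 X211.58 Y50.88 F2253
G1 X190.31 Y13.93
G1 X149.15 Y2.85
G1 X112.20 Y24.12
G1 X101.12 Y65.28
G1 X122.39 Y102.23
G1 X163.55 Y113.31
G1 X200.50 Y92.04
M5
G0 X77.47 Y80.10
M3 S506
G1 X198.35 Y53.06 F2253
G1 X180.53 Y20.54
G1 X141.78 Y61.89
M5
G0 X0.00 Y0.00

viewBox `0 0 279.45 204.65` with mm width/height → 1 unit = 1 mm. Flip: y_m = 204.65 − y_svg.

**Shape 1** — `<polygon>` regular polygon, stroke `#000000` → score (S506, F2253). Machine vertices: (200.50,92.04) → (211.58,50.88) → (190.31,13.93) → (149.15,2.85) → (112.20,24.12) → (101.12,65.28) → (122.39,102.23) → (163.55,113.31) → (200.50,92.04). Closed: final G1 returns to the first vertex.

**Shape 2** — `<path>` open polyline, stroke `#000000` → score (S506, F2253). Machine vertices: (77.47,80.10) → (198.35,53.06) → (180.53,20.54) → (141.78,61.89). Open path.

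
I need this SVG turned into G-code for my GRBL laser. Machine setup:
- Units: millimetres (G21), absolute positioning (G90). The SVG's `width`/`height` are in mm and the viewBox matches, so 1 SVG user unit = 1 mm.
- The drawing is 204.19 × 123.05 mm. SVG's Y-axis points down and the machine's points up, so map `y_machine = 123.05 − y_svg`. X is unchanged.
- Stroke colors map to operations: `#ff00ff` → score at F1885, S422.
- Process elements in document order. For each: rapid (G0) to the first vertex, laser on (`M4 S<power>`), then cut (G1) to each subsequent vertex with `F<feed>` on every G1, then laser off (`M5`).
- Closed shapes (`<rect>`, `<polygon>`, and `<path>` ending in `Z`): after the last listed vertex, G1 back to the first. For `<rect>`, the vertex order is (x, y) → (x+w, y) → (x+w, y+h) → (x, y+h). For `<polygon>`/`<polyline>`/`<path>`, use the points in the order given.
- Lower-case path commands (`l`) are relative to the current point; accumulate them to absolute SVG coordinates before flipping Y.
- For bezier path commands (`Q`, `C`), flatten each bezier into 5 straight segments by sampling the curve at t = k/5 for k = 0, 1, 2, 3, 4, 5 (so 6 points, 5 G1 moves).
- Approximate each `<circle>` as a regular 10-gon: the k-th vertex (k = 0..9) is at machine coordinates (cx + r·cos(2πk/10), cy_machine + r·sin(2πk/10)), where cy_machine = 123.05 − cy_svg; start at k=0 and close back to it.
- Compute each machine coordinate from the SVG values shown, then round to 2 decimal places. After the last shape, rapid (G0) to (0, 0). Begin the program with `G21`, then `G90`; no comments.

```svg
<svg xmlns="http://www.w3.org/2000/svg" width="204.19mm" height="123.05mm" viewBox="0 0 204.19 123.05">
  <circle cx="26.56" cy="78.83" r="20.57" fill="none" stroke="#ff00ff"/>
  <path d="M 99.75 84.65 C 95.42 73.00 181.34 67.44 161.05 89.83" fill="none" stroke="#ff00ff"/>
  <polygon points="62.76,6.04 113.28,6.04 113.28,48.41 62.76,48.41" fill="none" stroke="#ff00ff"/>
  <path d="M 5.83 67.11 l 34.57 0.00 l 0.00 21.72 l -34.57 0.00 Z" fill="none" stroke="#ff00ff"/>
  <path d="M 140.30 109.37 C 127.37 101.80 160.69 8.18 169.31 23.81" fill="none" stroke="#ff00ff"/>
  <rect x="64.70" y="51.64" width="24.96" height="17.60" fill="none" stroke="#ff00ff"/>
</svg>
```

G21
G90
G0 X47.13 Y44.22
M4 S422
G1 X43.20 Y56.31 F1885
G1 X32.92 Y63.78 F1885
G1 X20.20 Y63.78 F1885
G1 X9.92 Y56.31 F1885
G1 X5.99 Y44.22 F1885
G1 X9.92 Y32.13 F1885
G1 X20.20 Y24.66 F1885
G1 X32.92 Y24.66 F1885
G1 X43.20 Y32.13 F1885
G1 X47.13 Y44.22 F1885
M5
G0 X99.75 Y38.40
M4 S422
G1 X106.41 Y44.48 F1885
G1 X125.30 Y48.06 F1885
G1 X146.99 Y48.07 F1885
G1 X162.05 Y43.47 F1885
G1 X161.05 Y33.22 F1885
M5
G0 X62.76 Y117.01
M4 S422
G1 X113.28 Y117.01 F1885
G1 X113.28 Y74.64 F1885
G1 X62.76 Y74.64 F1885
G1 X62.76 Y117.01 F1885
M5
G0 X5.83 Y55.94
M4 S422
G1 X40.40 Y55.94 F1885
G1 X40.40 Y34.22 F1885
G1 X5.83 Y34.22 F1885
G1 X5.83 Y55.94 F1885
M5
G0 X140.30 Y13.68
M4 S422
G1 X137.52 Y26.99 F1885
G1 X142.44 Y51.57 F1885
G1 X151.65 Y78.06 F1885
G1 X161.74 Y97.07 F1885
G1 X169.31 Y99.24 F1885
M5
G0 X64.70 Y71.41
M4 S422
G1 X89.66 Y71.41 F1885
G1 X89.66 Y53.81 F1885
G1 X64.70 Y53.81 F1885
G1 X64.70 Y71.41 F1885
M5
G0 X0.00 Y0.00

Since the viewBox matches the mm dimensions, user units are millimetres directly. The only transform is the Y-flip y_m = 123.05 − y_svg.

Shape 1 is a circle drawn with `<circle>`. Its stroke #ff00ff means score at S422, F1885. After flipping Y the toolpath is (47.13,44.22) → (43.20,56.31) → (32.92,63.78) → (20.20,63.78) → (9.92,56.31) → (5.99,44.22) → (9.92,32.13) → (20.20,24.66) → (32.92,24.66) → (43.20,32.13) → (47.13,44.22), returning to the start.

Shape 2 is a cubic bezier drawn with `<path>`. Its stroke #ff00ff means score at S422, F1885. After flipping Y the toolpath is (99.75,38.40) → (106.41,44.48) → (125.30,48.06) → (146.99,48.07) → (162.05,43.47) → (161.05,33.22).

Shape 3 is a rectangle drawn with `<polygon>`. Its stroke #ff00ff means score at S422, F1885. After flipping Y the toolpath is (62.76,117.01) → (113.28,117.01) → (113.28,74.64) → (62.76,74.64) → (62.76,117.01), returning to the start.

Shape 4 is a rectangle drawn with `<path>`. Its stroke #ff00ff means score at S422, F1885. After flipping Y the toolpath is (5.83,55.94) → (40.40,55.94) → (40.40,34.22) → (5.83,34.22) → (5.83,55.94), returning to the start.

Shape 5 is a cubic bezier drawn with `<path>`. Its stroke #ff00ff means score at S422, F1885. After flipping Y the toolpath is (140.30,13.68) → (137.52,26.99) → (142.44,51.57) → (151.65,78.06) → (161.74,97.07) → (169.31,99.24).

Shape 6 is a rectangle drawn with `<rect>`. Its stroke #ff00ff means score at S422, F1885. After flipping Y the toolpath is (64.70,71.41) → (89.66,71.41) → (89.66,53.81) → (64.70,53.81) → (64.70,71.41), returning to the start.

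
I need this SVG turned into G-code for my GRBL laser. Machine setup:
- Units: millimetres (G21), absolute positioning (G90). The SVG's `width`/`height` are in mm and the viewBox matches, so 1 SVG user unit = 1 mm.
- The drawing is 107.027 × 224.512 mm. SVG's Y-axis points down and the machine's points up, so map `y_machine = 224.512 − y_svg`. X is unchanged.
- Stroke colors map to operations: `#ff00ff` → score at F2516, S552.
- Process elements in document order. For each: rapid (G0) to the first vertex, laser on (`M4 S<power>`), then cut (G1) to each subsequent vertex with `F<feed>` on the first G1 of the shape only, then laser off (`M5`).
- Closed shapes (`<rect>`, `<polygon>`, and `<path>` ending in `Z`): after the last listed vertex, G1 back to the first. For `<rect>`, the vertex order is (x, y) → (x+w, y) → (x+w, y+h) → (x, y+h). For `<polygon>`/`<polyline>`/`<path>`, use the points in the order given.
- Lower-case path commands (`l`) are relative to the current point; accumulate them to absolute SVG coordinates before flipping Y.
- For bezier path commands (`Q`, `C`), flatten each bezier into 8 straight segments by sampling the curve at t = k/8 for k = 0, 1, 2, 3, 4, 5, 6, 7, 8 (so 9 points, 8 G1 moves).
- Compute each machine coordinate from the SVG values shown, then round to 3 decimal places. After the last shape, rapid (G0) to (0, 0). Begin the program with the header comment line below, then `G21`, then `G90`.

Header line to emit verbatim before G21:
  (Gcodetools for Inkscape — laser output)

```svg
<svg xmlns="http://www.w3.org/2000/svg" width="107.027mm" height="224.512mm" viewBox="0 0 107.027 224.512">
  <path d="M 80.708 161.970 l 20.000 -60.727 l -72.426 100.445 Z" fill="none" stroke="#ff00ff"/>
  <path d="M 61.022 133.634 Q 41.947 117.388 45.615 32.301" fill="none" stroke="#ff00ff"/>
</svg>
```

(Gcodetools for Inkscape — laser output)
G21
G90
G0 X80.708 Y62.542
M4 S552
G1 X100.708 Y123.269 F2516
G1 X28.282 Y22.824
G1 X80.708 Y62.542
M5
G0 X61.022 Y90.878
M4 S552
G1 X56.609 Y96.015 F2516
G1 X52.906 Y103.304
G1 X49.914 Y112.743
G1 X47.633 Y124.334
G1 X46.062 Y138.077
G1 X45.202 Y153.970
G1 X45.053 Y172.015
G1 X45.615 Y192.211
M5
G0 X0.000 Y0.000

Since the viewBox matches the mm dimensions, user units are millimetres directly. The only transform is the Y-flip y_m = 224.512 − y_svg.

Shape 1 is a closed polygon drawn with `<path>`. Its stroke #ff00ff means score at S552, F2516. After flipping Y the toolpath is (80.708,62.542) → (100.708,123.269) → (28.282,22.824) → (80.708,62.542), returning to the start.

Shape 2 is a quadratic bezier drawn with `<path>`. Its stroke #ff00ff means score at S552, F2516. After flipping Y the toolpath is (61.022,90.878) → (56.609,96.015) → (52.906,103.304) → (49.914,112.743) → (47.633,124.334) → (46.062,138.077) → (45.202,153.970) → (45.053,172.015) → (45.615,192.211).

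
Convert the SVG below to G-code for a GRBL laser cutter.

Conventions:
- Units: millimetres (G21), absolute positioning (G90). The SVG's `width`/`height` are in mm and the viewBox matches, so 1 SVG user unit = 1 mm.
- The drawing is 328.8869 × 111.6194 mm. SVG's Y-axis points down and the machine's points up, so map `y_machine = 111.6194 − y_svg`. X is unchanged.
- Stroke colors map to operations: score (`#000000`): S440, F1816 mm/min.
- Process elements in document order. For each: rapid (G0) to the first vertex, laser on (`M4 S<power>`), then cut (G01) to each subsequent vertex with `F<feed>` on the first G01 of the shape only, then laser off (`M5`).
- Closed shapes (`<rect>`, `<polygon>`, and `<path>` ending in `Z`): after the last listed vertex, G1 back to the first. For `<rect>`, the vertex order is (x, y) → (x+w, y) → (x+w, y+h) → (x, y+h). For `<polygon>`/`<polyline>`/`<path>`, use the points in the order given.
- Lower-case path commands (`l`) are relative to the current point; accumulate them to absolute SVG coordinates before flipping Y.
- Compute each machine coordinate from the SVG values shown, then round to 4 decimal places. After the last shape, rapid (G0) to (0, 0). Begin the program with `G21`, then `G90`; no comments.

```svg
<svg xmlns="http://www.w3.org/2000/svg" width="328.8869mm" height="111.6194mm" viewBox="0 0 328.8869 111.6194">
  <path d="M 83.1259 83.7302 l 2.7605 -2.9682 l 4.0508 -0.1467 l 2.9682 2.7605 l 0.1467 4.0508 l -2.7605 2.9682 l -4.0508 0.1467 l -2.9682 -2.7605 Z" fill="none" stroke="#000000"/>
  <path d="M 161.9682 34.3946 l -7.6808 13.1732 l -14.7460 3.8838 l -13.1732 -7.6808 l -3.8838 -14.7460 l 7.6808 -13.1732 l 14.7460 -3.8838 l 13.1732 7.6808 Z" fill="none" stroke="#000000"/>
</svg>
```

G21
G90
G0 X83.1259 Y27.8892
M4 S440
G01 X85.8864 Y30.8574 F1816
G01 X89.9372 Y31.0041
G01 X92.9054 Y28.2436
G01 X93.0521 Y24.1928
G01 X90.2916 Y21.2246
G01 X86.2408 Y21.0779
G01 X83.2726 Y23.8384
G01 X83.1259 Y27.8892
M5
G0 X161.9682 Y77.2248
M4 S440
G01 X154.2874 Y64.0516 F1816
G01 X139.5414 Y60.1678
G01 X126.3682 Y67.8486
G01 X122.4844 Y82.5946
G01 X130.1652 Y95.7678
G01 X144.9112 Y99.6516
G01 X158.0844 Y91.9708
G01 X161.9682 Y77.2248
M5
G0 X0.0000 Y0.0000

viewBox `0 0 328.8869 111.6194` with mm width/height → 1 unit = 1 mm. Flip: y_m = 111.6194 − y_svg.

**Shape 1** — `<path>` regular polygon, stroke `#000000` → score (S440, F1816). Machine vertices: (83.1259,27.8892) → (85.8864,30.8574) → (89.9372,31.0041) → (92.9054,28.2436) → (93.0521,24.1928) → (90.2916,21.2246) → (86.2408,21.0779) → (83.2726,23.8384) → (83.1259,27.8892). Closed: final G1 returns to the first vertex.

**Shape 2** — `<path>` regular polygon, stroke `#000000` → score (S440, F1816). Machine vertices: (161.9682,77.2248) → (154.2874,64.0516) → (139.5414,60.1678) → (126.3682,67.8486) → (122.4844,82.5946) → (130.1652,95.7678) → (144.9112,99.6516) → (158.0844,91.9708) → (161.9682,77.2248). Closed: final G1 returns to the first vertex.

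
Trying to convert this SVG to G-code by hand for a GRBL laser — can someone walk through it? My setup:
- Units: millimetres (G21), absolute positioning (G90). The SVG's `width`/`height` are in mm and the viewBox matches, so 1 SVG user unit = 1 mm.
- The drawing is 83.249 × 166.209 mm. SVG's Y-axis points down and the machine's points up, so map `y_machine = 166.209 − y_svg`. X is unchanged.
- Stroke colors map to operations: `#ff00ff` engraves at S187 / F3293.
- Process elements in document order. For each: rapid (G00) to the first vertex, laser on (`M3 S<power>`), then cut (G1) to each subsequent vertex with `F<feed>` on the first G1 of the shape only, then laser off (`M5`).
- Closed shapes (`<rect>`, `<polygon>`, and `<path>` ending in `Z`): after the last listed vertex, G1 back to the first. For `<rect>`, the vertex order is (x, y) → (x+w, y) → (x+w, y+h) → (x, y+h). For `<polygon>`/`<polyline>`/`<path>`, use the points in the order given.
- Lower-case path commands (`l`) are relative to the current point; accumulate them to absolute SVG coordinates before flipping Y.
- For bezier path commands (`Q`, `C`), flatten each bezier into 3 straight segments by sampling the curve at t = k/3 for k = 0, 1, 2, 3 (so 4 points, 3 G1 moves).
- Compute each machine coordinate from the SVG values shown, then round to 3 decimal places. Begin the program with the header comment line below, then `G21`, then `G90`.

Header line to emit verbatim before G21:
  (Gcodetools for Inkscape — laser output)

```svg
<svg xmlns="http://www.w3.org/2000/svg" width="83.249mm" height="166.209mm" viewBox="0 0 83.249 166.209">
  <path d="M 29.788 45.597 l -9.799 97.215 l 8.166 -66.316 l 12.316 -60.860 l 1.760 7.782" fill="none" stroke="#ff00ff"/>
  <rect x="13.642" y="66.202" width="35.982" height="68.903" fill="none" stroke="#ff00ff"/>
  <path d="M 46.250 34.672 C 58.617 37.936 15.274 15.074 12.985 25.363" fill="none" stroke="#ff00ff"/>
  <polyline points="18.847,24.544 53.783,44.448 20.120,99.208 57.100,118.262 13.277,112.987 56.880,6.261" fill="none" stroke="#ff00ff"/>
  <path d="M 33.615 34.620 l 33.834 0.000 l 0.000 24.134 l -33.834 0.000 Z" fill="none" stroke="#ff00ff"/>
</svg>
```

1 u = 1 mm; y_m = 166.209 − y.

[1] `<path>` open polyline, #ff00ff→engrave S187 F3293: (29.788,120.612) → (19.989,23.397) → (28.155,89.713) → (40.471,150.573) → (42.231,142.791)

[2] `<rect>` rectangle, #ff00ff→engrave S187 F3293: (13.642,100.007) → (49.624,100.007) → (49.624,31.104) → (13.642,31.104) → (13.642,100.007) (closed)

[3] `<path>` cubic bezier, #ff00ff→engrave S187 F3293: (46.250,131.537) → (43.631,134.786) → (25.375,142.280) → (12.985,140.846)

[4] `<polyline>` open polyline, #ff00ff→engrave S187 F3293: (18.847,141.665) → (53.783,121.761) → (20.120,67.001) → (57.100,47.947) → (13.277,53.222) → (56.880,159.948)

[5] `<path>` rectangle, #ff00ff→engrave S187 F3293: (33.615,131.589) → (67.449,131.589) → (67.449,107.455) → (33.615,107.455) → (33.615,131.589) (closed)

(Gcodetools for Inkscape — laser output)
G21
G90
G00 X29.788 Y120.612
M3 S187
G1 X19.989 Y23.397 F3293
G1 X28.155 Y89.713
G1 X40.471 Y150.573
G1 X42.231 Y142.791
M5
G00 X13.642 Y100.007
M3 S187
G1 X49.624 Y100.007 F3293
G1 X49.624 Y31.104
G1 X13.642 Y31.104
G1 X13.642 Y100.007
M5
G00 X46.250 Y131.537
M3 S187
G1 X43.631 Y134.786 F3293
G1 X25.375 Y142.280
G1 X12.985 Y140.846
M5
G00 X18.847 Y141.665
M3 S187
G1 X53.783 Y121.761 F3293
G1 X20.120 Y67.001
G1 X57.100 Y47.947
G1 X13.277 Y53.222
G1 X56.880 Y159.948
M5
G00 X33.615 Y131.589
M3 S187
G1 X67.449 Y131.589 F3293
G1 X67.449 Y107.455
G1 X33.615 Y107.455
G1 X33.615 Y131.589
M5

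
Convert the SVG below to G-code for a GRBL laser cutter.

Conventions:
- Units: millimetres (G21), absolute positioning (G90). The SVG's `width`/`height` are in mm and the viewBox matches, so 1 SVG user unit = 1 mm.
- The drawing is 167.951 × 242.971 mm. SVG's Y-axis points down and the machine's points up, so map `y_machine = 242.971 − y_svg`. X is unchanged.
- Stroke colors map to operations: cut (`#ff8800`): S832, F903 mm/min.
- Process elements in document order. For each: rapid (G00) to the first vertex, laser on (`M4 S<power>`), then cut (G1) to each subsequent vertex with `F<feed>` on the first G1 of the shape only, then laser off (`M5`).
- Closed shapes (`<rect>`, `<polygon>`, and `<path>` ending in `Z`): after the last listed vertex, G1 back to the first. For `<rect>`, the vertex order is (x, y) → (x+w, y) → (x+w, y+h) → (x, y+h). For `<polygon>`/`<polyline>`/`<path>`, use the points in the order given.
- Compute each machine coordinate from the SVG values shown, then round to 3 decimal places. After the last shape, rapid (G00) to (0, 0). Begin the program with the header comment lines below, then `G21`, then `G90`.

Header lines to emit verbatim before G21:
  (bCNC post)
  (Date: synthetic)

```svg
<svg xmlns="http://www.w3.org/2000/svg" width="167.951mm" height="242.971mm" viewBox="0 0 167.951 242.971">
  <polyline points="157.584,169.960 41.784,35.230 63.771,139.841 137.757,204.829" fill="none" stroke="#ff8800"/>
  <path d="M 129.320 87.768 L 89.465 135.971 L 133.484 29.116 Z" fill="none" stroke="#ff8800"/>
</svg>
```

Since the viewBox matches the mm dimensions, user units are millimetres directly. The only transform is the Y-flip y_m = 242.971 − y_svg.

Shape 1 is a open polyline drawn with `<polyline>`. Its stroke #ff8800 means cut at S832, F903. After flipping Y the toolpath is (157.584,73.011) → (41.784,207.741) → (63.771,103.130) → (137.757,38.142).

Shape 2 is a closed polygon drawn with `<path>`. Its stroke #ff8800 means cut at S832, F903. After flipping Y the toolpath is (129.320,155.203) → (89.465,107.000) → (133.484,213.855) → (129.320,155.203), returning to the start.

(bCNC post)
(Date: synthetic)
G21
G90
G00 X157.584 Y73.011
M4 S832
G1 X41.784 Y207.741 F903
G1 X63.771 Y103.130
G1 X137.757 Y38.142
M5
G00 X129.320 Y155.203
M4 S832
G1 X89.465 Y107.000 F903
G1 X133.484 Y213.855
G1 X129.320 Y155.203
M5
G00 X0.000 Y0.000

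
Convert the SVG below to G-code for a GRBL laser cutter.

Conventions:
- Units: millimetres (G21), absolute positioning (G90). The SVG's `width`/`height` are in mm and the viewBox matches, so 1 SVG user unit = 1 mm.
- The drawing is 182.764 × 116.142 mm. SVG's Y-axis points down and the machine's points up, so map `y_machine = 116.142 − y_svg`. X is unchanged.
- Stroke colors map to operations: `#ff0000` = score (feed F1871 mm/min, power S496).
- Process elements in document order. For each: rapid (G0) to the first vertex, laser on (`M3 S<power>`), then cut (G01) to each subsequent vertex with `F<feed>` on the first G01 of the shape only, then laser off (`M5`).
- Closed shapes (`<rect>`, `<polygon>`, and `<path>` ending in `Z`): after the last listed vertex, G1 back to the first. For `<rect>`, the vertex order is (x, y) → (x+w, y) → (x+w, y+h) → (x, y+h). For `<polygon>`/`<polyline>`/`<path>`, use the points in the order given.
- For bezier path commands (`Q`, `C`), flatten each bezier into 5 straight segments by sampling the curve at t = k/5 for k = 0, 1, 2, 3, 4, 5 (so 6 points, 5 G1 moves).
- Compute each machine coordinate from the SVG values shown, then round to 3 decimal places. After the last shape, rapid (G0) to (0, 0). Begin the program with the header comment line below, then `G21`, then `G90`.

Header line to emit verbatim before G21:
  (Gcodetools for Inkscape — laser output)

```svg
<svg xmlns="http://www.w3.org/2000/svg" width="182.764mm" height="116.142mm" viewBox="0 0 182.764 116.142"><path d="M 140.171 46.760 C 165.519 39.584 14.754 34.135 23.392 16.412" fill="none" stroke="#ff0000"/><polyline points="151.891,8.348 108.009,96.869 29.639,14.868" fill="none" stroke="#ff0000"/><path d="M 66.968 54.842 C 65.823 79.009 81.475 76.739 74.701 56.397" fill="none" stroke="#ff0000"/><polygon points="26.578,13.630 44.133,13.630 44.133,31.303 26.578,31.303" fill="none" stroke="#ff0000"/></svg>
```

1 u = 1 mm; y_m = 116.142 − y.

[1] `<path>` cubic bezier, #ff0000→score S496 F1871: (140.171,69.382) → (136.930,73.592) → (107.527,78.060) → (68.067,83.458) → (34.653,90.457) → (23.392,99.730)

[2] `<polyline>` open polyline, #ff0000→score S496 F1871: (151.891,107.794) → (108.009,19.273) → (29.639,101.274)

[3] `<path>` cubic bezier, #ff0000→score S496 F1871: (66.968,61.300) → (67.983,49.905) → (71.146,44.454) → (74.576,44.545) → (76.388,49.775) → (74.701,59.745)

[4] `<polygon>` rectangle, #ff0000→score S496 F1871: (26.578,102.512) → (44.133,102.512) → (44.133,84.839) → (26.578,84.839) → (26.578,102.512) (closed)

(Gcodetools for Inkscape — laser output)
G21
G90
G0 X140.171 Y69.382
M3 S496
G01 X136.930 Y73.592 F1871
G01 X107.527 Y78.060
G01 X68.067 Y83.458
G01 X34.653 Y90.457
G01 X23.392 Y99.730
M5
G0 X151.891 Y107.794
M3 S496
G01 X108.009 Y19.273 F1871
G01 X29.639 Y101.274
M5
G0 X66.968 Y61.300
M3 S496
G01 X67.983 Y49.905 F1871
G01 X71.146 Y44.454
G01 X74.576 Y44.545
G01 X76.388 Y49.775
G01 X74.701 Y59.745
M5
G0 X26.578 Y102.512
M3 S496
G01 X44.133 Y102.512 F1871
G01 X44.133 Y84.839
G01 X26.578 Y84.839
G01 X26.578 Y102.512
M5
G0 X0.000 Y0.000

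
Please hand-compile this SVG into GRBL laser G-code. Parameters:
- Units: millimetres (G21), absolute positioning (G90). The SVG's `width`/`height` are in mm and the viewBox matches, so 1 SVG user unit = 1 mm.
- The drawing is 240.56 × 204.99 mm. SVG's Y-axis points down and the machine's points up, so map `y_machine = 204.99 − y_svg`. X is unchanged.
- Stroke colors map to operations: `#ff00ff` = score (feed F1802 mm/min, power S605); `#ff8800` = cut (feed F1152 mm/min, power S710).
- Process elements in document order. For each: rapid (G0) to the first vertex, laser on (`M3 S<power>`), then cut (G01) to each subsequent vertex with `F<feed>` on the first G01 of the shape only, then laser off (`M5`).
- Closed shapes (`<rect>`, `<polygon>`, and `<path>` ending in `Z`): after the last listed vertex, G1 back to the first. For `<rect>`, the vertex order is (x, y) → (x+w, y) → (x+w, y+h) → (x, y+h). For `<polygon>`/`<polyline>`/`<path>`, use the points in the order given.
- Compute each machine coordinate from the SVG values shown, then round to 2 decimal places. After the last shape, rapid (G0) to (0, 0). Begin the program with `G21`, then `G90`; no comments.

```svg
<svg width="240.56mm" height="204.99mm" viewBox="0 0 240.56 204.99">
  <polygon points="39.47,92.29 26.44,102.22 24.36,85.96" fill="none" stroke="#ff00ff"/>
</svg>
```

G21
G90
G0 X39.47 Y112.70
M3 S605
G01 X26.44 Y102.77 F1802
G01 X24.36 Y119.03
G01 X39.47 Y112.70
M5
G0 X0.00 Y0.00

Since the viewBox matches the mm dimensions, user units are millimetres directly. The only transform is the Y-flip y_m = 204.99 − y_svg.

Shape 1 is a regular polygon drawn with `<polygon>`. Its stroke #ff00ff means score at S605, F1802. After flipping Y the toolpath is (39.47,112.70) → (26.44,102.77) → (24.36,119.03) → (39.47,112.70), returning to the start.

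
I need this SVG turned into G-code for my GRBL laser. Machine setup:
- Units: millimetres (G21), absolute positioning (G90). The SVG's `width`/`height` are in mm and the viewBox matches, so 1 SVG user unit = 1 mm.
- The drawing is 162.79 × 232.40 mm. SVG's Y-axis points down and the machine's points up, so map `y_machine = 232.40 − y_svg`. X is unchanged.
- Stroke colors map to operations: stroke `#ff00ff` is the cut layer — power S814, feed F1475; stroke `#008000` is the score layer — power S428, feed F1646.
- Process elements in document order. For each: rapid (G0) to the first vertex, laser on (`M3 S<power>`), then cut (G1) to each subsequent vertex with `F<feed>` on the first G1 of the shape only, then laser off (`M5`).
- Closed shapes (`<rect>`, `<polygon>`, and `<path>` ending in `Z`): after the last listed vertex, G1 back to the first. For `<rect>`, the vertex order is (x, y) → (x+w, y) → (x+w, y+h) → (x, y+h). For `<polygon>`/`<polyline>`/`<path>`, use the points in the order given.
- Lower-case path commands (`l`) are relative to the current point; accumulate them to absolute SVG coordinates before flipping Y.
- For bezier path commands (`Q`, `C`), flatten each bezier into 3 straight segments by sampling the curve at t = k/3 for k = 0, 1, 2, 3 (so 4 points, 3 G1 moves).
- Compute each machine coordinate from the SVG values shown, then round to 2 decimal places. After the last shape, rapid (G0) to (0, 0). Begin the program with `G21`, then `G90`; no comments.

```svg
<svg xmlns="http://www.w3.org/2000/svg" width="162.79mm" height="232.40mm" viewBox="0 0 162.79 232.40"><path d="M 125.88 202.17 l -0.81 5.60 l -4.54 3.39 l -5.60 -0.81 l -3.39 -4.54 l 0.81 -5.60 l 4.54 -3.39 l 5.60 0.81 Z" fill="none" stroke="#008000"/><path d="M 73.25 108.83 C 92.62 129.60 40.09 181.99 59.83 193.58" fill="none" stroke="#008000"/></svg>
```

G21
G90
G0 X125.88 Y30.23
M3 S428
G1 X125.07 Y24.63 F1646
G1 X120.53 Y21.24
G1 X114.93 Y22.05
G1 X111.54 Y26.59
G1 X112.35 Y32.19
G1 X116.89 Y35.58
G1 X122.49 Y34.77
G1 X125.88 Y30.23
M5
G0 X73.25 Y123.57
M3 S428
G1 X73.99 Y94.94 F1646
G1 X58.84 Y61.33
G1 X59.83 Y38.82
M5
G0 X0.00 Y0.00

Since the viewBox matches the mm dimensions, user units are millimetres directly. The only transform is the Y-flip y_m = 232.40 − y_svg.

Shape 1 is a regular polygon drawn with `<path>`. Its stroke #008000 means score at S428, F1646. After flipping Y the toolpath is (125.88,30.23) → (125.07,24.63) → (120.53,21.24) → (114.93,22.05) → (111.54,26.59) → (112.35,32.19) → (116.89,35.58) → (122.49,34.77) → (125.88,30.23), returning to the start.

Shape 2 is a cubic bezier drawn with `<path>`. Its stroke #008000 means score at S428, F1646. After flipping Y the toolpath is (73.25,123.57) → (73.99,94.94) → (58.84,61.33) → (59.83,38.82).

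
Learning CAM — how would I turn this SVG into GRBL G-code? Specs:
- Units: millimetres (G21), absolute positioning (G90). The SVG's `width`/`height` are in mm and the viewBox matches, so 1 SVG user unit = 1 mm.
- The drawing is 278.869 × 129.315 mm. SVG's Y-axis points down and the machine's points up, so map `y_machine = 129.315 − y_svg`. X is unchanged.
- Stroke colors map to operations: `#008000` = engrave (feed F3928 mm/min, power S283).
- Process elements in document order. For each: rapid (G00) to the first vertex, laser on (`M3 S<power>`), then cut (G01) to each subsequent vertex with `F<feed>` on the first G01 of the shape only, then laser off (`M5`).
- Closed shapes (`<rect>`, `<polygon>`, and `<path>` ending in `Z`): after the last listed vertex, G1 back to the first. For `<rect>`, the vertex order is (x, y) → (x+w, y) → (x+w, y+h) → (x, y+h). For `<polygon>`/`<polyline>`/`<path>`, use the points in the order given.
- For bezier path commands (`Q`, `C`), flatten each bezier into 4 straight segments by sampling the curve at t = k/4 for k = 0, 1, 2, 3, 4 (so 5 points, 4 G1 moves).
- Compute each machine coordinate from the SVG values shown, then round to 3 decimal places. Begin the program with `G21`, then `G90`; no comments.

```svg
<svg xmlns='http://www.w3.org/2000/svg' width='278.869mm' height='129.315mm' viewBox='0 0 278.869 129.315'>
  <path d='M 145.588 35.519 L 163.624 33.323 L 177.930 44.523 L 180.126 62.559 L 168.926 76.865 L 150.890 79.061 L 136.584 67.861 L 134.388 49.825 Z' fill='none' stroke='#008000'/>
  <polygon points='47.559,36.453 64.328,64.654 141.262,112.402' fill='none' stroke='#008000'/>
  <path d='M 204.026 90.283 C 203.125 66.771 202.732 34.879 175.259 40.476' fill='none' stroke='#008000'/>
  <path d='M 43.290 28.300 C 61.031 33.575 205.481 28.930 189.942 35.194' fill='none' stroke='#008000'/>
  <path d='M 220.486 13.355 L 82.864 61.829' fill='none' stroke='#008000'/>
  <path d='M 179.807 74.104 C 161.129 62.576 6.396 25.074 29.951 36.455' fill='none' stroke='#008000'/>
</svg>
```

G21
G90
G00 X145.588 Y93.796
M3 S283
G01 X163.624 Y95.992 F3928
G01 X177.930 Y84.792
G01 X180.126 Y66.756
G01 X168.926 Y52.450
G01 X150.890 Y50.254
G01 X136.584 Y61.454
G01 X134.388 Y79.490
G01 X145.588 Y93.796
M5
G00 X47.559 Y92.862
M3 S283
G01 X64.328 Y64.661 F3928
G01 X141.262 Y16.913
G01 X47.559 Y92.862
M5
G00 X204.026 Y39.032
M3 S283
G01 X203.014 Y57.521 F3928
G01 X199.607 Y74.851
G01 X191.217 Y86.724
G01 X175.259 Y88.839
M5
G00 X43.290 Y101.015
M3 S283
G01 X75.874 Y98.593 F3928
G01 X129.096 Y97.939
G01 X176.078 Y97.099
G01 X189.942 Y94.121
M5
G00 X220.486 Y115.960
M3 S283
G01 X82.864 Y67.486 F3928
M5
G00 X179.807 Y55.211
M3 S283
G01 X145.200 Y67.557 F3928
G01 X89.042 Y82.626
G01 X40.802 Y93.400
G01 X29.951 Y92.860
M5

viewBox `0 0 278.869 129.315` with mm width/height → 1 unit = 1 mm. Flip: y_m = 129.315 − y_svg.

**Shape 1** — `<path>` regular polygon, stroke `#008000` → engrave (S283, F3928). Machine vertices: (145.588,93.796) → (163.624,95.992) → (177.930,84.792) → (180.126,66.756) → (168.926,52.450) → (150.890,50.254) → (136.584,61.454) → (134.388,79.490) → (145.588,93.796). Closed: final G1 returns to the first vertex.

**Shape 2** — `<polygon>` closed polygon, stroke `#008000` → engrave (S283, F3928). Machine vertices: (47.559,92.862) → (64.328,64.661) → (141.262,16.913) → (47.559,92.862). Closed: final G1 returns to the first vertex.

**Shape 3** — `<path>` cubic bezier, stroke `#008000` → engrave (S283, F3928). Control points (SVG): P0=(204.026,90.283), P1=(203.125,66.771), P2=(202.732,34.879), P3=(175.259,40.476); sampled at t=k/4. Machine vertices: (204.026,39.032) → (203.014,57.521) → (199.607,74.851) → (191.217,86.724) → (175.259,88.839). Open path.

**Shape 4** — `<path>` cubic bezier, stroke `#008000` → engrave (S283, F3928). Control points (SVG): P0=(43.290,28.300), P1=(61.031,33.575), P2=(205.481,28.930), P3=(189.942,35.194); sampled at t=k/4. Machine vertices: (43.290,101.015) → (75.874,98.593) → (129.096,97.939) → (176.078,97.099) → (189.942,94.121). Open path.

**Shape 5** — `<path>` line segment, stroke `#008000` → engrave (S283, F3928). Machine vertices: (220.486,115.960) → (82.864,67.486). Open path.

**Shape 6** — `<path>` cubic bezier, stroke `#008000` → engrave (S283, F3928). Control points (SVG): P0=(179.807,74.104), P1=(161.129,62.576), P2=(6.396,25.074), P3=(29.951,36.455); sampled at t=k/4. Machine vertices: (179.807,55.211) → (145.200,67.557) → (89.042,82.626) → (40.802,93.400) → (29.951,92.860). Open path.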